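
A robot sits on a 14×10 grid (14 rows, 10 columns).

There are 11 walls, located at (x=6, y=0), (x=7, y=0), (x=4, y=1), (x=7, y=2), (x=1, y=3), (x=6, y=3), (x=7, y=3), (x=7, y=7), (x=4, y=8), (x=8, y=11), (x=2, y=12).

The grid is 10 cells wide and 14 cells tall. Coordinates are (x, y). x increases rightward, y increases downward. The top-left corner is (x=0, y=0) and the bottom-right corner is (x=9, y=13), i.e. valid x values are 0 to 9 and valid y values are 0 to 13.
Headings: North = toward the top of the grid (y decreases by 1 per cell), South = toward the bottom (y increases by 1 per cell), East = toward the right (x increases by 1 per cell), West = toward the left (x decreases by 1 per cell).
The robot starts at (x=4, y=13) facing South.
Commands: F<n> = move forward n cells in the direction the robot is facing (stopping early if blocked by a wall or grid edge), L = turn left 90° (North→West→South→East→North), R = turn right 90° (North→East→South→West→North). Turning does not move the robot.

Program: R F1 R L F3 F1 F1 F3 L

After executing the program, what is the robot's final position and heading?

Answer: Final position: (x=0, y=13), facing South

Derivation:
Start: (x=4, y=13), facing South
  R: turn right, now facing West
  F1: move forward 1, now at (x=3, y=13)
  R: turn right, now facing North
  L: turn left, now facing West
  F3: move forward 3, now at (x=0, y=13)
  F1: move forward 0/1 (blocked), now at (x=0, y=13)
  F1: move forward 0/1 (blocked), now at (x=0, y=13)
  F3: move forward 0/3 (blocked), now at (x=0, y=13)
  L: turn left, now facing South
Final: (x=0, y=13), facing South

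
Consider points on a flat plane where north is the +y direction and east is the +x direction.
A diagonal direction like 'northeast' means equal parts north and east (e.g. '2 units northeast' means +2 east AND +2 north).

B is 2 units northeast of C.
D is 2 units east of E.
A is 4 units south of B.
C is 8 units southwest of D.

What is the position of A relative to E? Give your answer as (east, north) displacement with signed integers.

Answer: A is at (east=-4, north=-10) relative to E.

Derivation:
Place E at the origin (east=0, north=0).
  D is 2 units east of E: delta (east=+2, north=+0); D at (east=2, north=0).
  C is 8 units southwest of D: delta (east=-8, north=-8); C at (east=-6, north=-8).
  B is 2 units northeast of C: delta (east=+2, north=+2); B at (east=-4, north=-6).
  A is 4 units south of B: delta (east=+0, north=-4); A at (east=-4, north=-10).
Therefore A relative to E: (east=-4, north=-10).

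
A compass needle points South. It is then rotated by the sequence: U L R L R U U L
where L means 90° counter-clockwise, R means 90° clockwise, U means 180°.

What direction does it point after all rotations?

Answer: Final heading: West

Derivation:
Start: South
  U (U-turn (180°)) -> North
  L (left (90° counter-clockwise)) -> West
  R (right (90° clockwise)) -> North
  L (left (90° counter-clockwise)) -> West
  R (right (90° clockwise)) -> North
  U (U-turn (180°)) -> South
  U (U-turn (180°)) -> North
  L (left (90° counter-clockwise)) -> West
Final: West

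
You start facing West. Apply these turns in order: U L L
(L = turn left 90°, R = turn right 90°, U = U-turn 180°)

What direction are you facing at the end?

Answer: Final heading: West

Derivation:
Start: West
  U (U-turn (180°)) -> East
  L (left (90° counter-clockwise)) -> North
  L (left (90° counter-clockwise)) -> West
Final: West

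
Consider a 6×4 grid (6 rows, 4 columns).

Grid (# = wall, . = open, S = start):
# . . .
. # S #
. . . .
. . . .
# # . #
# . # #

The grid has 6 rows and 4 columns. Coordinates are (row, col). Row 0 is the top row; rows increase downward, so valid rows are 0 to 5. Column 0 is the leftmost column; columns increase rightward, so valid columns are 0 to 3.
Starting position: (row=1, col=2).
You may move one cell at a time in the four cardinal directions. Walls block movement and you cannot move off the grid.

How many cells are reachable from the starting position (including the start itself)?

Answer: Reachable cells: 14

Derivation:
BFS flood-fill from (row=1, col=2):
  Distance 0: (row=1, col=2)
  Distance 1: (row=0, col=2), (row=2, col=2)
  Distance 2: (row=0, col=1), (row=0, col=3), (row=2, col=1), (row=2, col=3), (row=3, col=2)
  Distance 3: (row=2, col=0), (row=3, col=1), (row=3, col=3), (row=4, col=2)
  Distance 4: (row=1, col=0), (row=3, col=0)
Total reachable: 14 (grid has 15 open cells total)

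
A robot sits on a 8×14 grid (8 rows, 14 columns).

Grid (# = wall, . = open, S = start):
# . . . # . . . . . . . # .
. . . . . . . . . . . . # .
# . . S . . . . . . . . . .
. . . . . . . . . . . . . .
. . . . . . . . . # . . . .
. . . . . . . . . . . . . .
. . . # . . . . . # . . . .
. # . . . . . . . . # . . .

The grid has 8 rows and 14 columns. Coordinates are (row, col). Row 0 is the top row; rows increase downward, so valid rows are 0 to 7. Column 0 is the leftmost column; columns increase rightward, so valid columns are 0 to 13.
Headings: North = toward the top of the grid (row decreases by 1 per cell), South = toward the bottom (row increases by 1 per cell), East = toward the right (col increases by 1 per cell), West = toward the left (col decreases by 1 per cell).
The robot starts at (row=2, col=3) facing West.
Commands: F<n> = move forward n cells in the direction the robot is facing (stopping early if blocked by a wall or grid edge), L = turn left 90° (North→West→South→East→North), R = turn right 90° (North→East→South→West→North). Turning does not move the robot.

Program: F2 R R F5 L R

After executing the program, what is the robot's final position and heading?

Start: (row=2, col=3), facing West
  F2: move forward 2, now at (row=2, col=1)
  R: turn right, now facing North
  R: turn right, now facing East
  F5: move forward 5, now at (row=2, col=6)
  L: turn left, now facing North
  R: turn right, now facing East
Final: (row=2, col=6), facing East

Answer: Final position: (row=2, col=6), facing East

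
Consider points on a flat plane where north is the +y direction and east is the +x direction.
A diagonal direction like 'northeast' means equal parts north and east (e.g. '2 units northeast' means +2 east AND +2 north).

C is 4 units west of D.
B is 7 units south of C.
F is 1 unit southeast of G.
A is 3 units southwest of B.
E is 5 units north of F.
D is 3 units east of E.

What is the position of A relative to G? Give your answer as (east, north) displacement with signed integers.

Place G at the origin (east=0, north=0).
  F is 1 unit southeast of G: delta (east=+1, north=-1); F at (east=1, north=-1).
  E is 5 units north of F: delta (east=+0, north=+5); E at (east=1, north=4).
  D is 3 units east of E: delta (east=+3, north=+0); D at (east=4, north=4).
  C is 4 units west of D: delta (east=-4, north=+0); C at (east=0, north=4).
  B is 7 units south of C: delta (east=+0, north=-7); B at (east=0, north=-3).
  A is 3 units southwest of B: delta (east=-3, north=-3); A at (east=-3, north=-6).
Therefore A relative to G: (east=-3, north=-6).

Answer: A is at (east=-3, north=-6) relative to G.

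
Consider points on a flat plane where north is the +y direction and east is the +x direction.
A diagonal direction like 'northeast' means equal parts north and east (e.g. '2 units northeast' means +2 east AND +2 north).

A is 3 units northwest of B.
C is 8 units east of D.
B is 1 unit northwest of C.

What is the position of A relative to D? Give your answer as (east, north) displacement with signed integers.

Place D at the origin (east=0, north=0).
  C is 8 units east of D: delta (east=+8, north=+0); C at (east=8, north=0).
  B is 1 unit northwest of C: delta (east=-1, north=+1); B at (east=7, north=1).
  A is 3 units northwest of B: delta (east=-3, north=+3); A at (east=4, north=4).
Therefore A relative to D: (east=4, north=4).

Answer: A is at (east=4, north=4) relative to D.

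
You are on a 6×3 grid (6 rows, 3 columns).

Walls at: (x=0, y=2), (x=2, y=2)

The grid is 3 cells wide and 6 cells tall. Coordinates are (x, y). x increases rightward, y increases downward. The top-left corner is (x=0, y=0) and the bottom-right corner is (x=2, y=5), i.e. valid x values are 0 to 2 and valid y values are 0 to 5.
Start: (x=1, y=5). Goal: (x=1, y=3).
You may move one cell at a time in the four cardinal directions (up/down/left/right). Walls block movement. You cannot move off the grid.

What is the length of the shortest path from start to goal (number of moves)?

BFS from (x=1, y=5) until reaching (x=1, y=3):
  Distance 0: (x=1, y=5)
  Distance 1: (x=1, y=4), (x=0, y=5), (x=2, y=5)
  Distance 2: (x=1, y=3), (x=0, y=4), (x=2, y=4)  <- goal reached here
One shortest path (2 moves): (x=1, y=5) -> (x=1, y=4) -> (x=1, y=3)

Answer: Shortest path length: 2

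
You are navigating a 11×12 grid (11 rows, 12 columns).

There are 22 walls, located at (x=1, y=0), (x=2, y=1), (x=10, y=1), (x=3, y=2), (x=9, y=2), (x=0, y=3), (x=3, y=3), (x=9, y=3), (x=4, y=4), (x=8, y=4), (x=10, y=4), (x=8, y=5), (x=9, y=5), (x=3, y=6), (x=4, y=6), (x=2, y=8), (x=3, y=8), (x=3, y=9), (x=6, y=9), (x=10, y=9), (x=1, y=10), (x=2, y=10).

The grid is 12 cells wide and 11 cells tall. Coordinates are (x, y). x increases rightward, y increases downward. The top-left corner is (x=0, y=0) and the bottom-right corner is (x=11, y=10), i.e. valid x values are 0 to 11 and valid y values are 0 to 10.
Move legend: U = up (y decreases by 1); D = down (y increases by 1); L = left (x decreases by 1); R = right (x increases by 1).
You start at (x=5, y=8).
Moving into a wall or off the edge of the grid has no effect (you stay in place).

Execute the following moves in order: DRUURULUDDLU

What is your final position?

Answer: Final position: (x=4, y=7)

Derivation:
Start: (x=5, y=8)
  D (down): (x=5, y=8) -> (x=5, y=9)
  R (right): blocked, stay at (x=5, y=9)
  U (up): (x=5, y=9) -> (x=5, y=8)
  U (up): (x=5, y=8) -> (x=5, y=7)
  R (right): (x=5, y=7) -> (x=6, y=7)
  U (up): (x=6, y=7) -> (x=6, y=6)
  L (left): (x=6, y=6) -> (x=5, y=6)
  U (up): (x=5, y=6) -> (x=5, y=5)
  D (down): (x=5, y=5) -> (x=5, y=6)
  D (down): (x=5, y=6) -> (x=5, y=7)
  L (left): (x=5, y=7) -> (x=4, y=7)
  U (up): blocked, stay at (x=4, y=7)
Final: (x=4, y=7)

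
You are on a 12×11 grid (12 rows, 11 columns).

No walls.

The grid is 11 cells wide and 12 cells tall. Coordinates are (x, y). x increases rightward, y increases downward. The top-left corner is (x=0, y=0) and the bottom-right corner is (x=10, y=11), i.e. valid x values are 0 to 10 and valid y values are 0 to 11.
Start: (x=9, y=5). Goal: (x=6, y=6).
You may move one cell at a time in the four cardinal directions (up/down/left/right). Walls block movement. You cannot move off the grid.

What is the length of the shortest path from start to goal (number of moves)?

Answer: Shortest path length: 4

Derivation:
BFS from (x=9, y=5) until reaching (x=6, y=6):
  Distance 0: (x=9, y=5)
  Distance 1: (x=9, y=4), (x=8, y=5), (x=10, y=5), (x=9, y=6)
  Distance 2: (x=9, y=3), (x=8, y=4), (x=10, y=4), (x=7, y=5), (x=8, y=6), (x=10, y=6), (x=9, y=7)
  Distance 3: (x=9, y=2), (x=8, y=3), (x=10, y=3), (x=7, y=4), (x=6, y=5), (x=7, y=6), (x=8, y=7), (x=10, y=7), (x=9, y=8)
  Distance 4: (x=9, y=1), (x=8, y=2), (x=10, y=2), (x=7, y=3), (x=6, y=4), (x=5, y=5), (x=6, y=6), (x=7, y=7), (x=8, y=8), (x=10, y=8), (x=9, y=9)  <- goal reached here
One shortest path (4 moves): (x=9, y=5) -> (x=8, y=5) -> (x=7, y=5) -> (x=6, y=5) -> (x=6, y=6)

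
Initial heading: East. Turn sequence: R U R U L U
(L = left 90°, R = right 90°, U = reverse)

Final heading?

Answer: Final heading: North

Derivation:
Start: East
  R (right (90° clockwise)) -> South
  U (U-turn (180°)) -> North
  R (right (90° clockwise)) -> East
  U (U-turn (180°)) -> West
  L (left (90° counter-clockwise)) -> South
  U (U-turn (180°)) -> North
Final: North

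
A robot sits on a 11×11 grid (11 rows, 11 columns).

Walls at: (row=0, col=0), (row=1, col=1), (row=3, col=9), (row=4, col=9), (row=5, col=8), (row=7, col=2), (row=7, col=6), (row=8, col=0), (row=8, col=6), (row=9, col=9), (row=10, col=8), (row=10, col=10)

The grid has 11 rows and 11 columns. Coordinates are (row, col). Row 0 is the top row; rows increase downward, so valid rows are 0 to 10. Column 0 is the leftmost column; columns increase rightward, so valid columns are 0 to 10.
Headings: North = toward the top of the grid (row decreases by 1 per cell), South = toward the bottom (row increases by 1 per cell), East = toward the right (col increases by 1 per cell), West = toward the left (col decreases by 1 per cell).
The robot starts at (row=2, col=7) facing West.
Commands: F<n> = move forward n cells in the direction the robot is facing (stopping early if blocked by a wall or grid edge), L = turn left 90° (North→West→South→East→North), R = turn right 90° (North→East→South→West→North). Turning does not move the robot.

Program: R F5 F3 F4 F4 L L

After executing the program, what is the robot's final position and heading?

Start: (row=2, col=7), facing West
  R: turn right, now facing North
  F5: move forward 2/5 (blocked), now at (row=0, col=7)
  F3: move forward 0/3 (blocked), now at (row=0, col=7)
  F4: move forward 0/4 (blocked), now at (row=0, col=7)
  F4: move forward 0/4 (blocked), now at (row=0, col=7)
  L: turn left, now facing West
  L: turn left, now facing South
Final: (row=0, col=7), facing South

Answer: Final position: (row=0, col=7), facing South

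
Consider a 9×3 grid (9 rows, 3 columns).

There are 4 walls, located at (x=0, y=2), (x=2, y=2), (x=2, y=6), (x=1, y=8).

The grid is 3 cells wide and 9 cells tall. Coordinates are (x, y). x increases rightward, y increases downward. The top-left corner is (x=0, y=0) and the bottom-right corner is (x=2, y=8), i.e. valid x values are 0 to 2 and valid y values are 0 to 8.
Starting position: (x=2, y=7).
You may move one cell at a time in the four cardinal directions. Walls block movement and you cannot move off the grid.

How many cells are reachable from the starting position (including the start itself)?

BFS flood-fill from (x=2, y=7):
  Distance 0: (x=2, y=7)
  Distance 1: (x=1, y=7), (x=2, y=8)
  Distance 2: (x=1, y=6), (x=0, y=7)
  Distance 3: (x=1, y=5), (x=0, y=6), (x=0, y=8)
  Distance 4: (x=1, y=4), (x=0, y=5), (x=2, y=5)
  Distance 5: (x=1, y=3), (x=0, y=4), (x=2, y=4)
  Distance 6: (x=1, y=2), (x=0, y=3), (x=2, y=3)
  Distance 7: (x=1, y=1)
  Distance 8: (x=1, y=0), (x=0, y=1), (x=2, y=1)
  Distance 9: (x=0, y=0), (x=2, y=0)
Total reachable: 23 (grid has 23 open cells total)

Answer: Reachable cells: 23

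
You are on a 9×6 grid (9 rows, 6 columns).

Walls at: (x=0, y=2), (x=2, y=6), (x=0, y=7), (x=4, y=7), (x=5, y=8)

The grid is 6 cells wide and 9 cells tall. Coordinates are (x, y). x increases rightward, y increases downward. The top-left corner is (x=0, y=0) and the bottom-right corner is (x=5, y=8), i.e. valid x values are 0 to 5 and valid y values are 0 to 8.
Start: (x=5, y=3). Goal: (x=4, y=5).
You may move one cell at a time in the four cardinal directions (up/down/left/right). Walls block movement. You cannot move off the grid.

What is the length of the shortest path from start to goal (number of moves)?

BFS from (x=5, y=3) until reaching (x=4, y=5):
  Distance 0: (x=5, y=3)
  Distance 1: (x=5, y=2), (x=4, y=3), (x=5, y=4)
  Distance 2: (x=5, y=1), (x=4, y=2), (x=3, y=3), (x=4, y=4), (x=5, y=5)
  Distance 3: (x=5, y=0), (x=4, y=1), (x=3, y=2), (x=2, y=3), (x=3, y=4), (x=4, y=5), (x=5, y=6)  <- goal reached here
One shortest path (3 moves): (x=5, y=3) -> (x=4, y=3) -> (x=4, y=4) -> (x=4, y=5)

Answer: Shortest path length: 3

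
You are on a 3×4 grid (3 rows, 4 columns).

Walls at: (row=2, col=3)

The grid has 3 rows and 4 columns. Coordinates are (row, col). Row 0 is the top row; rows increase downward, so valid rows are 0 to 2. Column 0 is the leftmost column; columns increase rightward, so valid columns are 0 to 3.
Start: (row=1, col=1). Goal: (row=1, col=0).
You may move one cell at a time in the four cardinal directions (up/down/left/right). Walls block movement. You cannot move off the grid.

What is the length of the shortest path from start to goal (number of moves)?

BFS from (row=1, col=1) until reaching (row=1, col=0):
  Distance 0: (row=1, col=1)
  Distance 1: (row=0, col=1), (row=1, col=0), (row=1, col=2), (row=2, col=1)  <- goal reached here
One shortest path (1 moves): (row=1, col=1) -> (row=1, col=0)

Answer: Shortest path length: 1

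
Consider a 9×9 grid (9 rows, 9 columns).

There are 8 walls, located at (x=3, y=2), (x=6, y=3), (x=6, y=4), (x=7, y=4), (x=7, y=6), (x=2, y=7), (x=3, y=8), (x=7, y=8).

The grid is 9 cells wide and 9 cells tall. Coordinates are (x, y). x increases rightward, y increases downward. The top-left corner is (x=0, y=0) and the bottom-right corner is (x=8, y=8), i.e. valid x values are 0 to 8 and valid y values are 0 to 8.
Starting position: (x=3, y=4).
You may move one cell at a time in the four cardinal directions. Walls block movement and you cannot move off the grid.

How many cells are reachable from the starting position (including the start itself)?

BFS flood-fill from (x=3, y=4):
  Distance 0: (x=3, y=4)
  Distance 1: (x=3, y=3), (x=2, y=4), (x=4, y=4), (x=3, y=5)
  Distance 2: (x=2, y=3), (x=4, y=3), (x=1, y=4), (x=5, y=4), (x=2, y=5), (x=4, y=5), (x=3, y=6)
  Distance 3: (x=2, y=2), (x=4, y=2), (x=1, y=3), (x=5, y=3), (x=0, y=4), (x=1, y=5), (x=5, y=5), (x=2, y=6), (x=4, y=6), (x=3, y=7)
  Distance 4: (x=2, y=1), (x=4, y=1), (x=1, y=2), (x=5, y=2), (x=0, y=3), (x=0, y=5), (x=6, y=5), (x=1, y=6), (x=5, y=6), (x=4, y=7)
  Distance 5: (x=2, y=0), (x=4, y=0), (x=1, y=1), (x=3, y=1), (x=5, y=1), (x=0, y=2), (x=6, y=2), (x=7, y=5), (x=0, y=6), (x=6, y=6), (x=1, y=7), (x=5, y=7), (x=4, y=8)
  Distance 6: (x=1, y=0), (x=3, y=0), (x=5, y=0), (x=0, y=1), (x=6, y=1), (x=7, y=2), (x=8, y=5), (x=0, y=7), (x=6, y=7), (x=1, y=8), (x=5, y=8)
  Distance 7: (x=0, y=0), (x=6, y=0), (x=7, y=1), (x=8, y=2), (x=7, y=3), (x=8, y=4), (x=8, y=6), (x=7, y=7), (x=0, y=8), (x=2, y=8), (x=6, y=8)
  Distance 8: (x=7, y=0), (x=8, y=1), (x=8, y=3), (x=8, y=7)
  Distance 9: (x=8, y=0), (x=8, y=8)
Total reachable: 73 (grid has 73 open cells total)

Answer: Reachable cells: 73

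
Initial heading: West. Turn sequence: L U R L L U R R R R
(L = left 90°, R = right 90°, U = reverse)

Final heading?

Answer: Final heading: East

Derivation:
Start: West
  L (left (90° counter-clockwise)) -> South
  U (U-turn (180°)) -> North
  R (right (90° clockwise)) -> East
  L (left (90° counter-clockwise)) -> North
  L (left (90° counter-clockwise)) -> West
  U (U-turn (180°)) -> East
  R (right (90° clockwise)) -> South
  R (right (90° clockwise)) -> West
  R (right (90° clockwise)) -> North
  R (right (90° clockwise)) -> East
Final: East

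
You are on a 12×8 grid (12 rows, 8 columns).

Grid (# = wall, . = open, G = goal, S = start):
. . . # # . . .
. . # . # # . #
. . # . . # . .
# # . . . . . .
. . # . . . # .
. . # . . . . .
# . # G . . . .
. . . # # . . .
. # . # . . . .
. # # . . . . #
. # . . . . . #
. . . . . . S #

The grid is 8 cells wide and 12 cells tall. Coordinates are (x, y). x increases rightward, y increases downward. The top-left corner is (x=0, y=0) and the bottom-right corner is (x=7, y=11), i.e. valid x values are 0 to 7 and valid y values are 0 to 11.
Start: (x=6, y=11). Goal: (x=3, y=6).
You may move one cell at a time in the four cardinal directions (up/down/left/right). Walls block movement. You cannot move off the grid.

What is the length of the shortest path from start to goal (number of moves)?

BFS from (x=6, y=11) until reaching (x=3, y=6):
  Distance 0: (x=6, y=11)
  Distance 1: (x=6, y=10), (x=5, y=11)
  Distance 2: (x=6, y=9), (x=5, y=10), (x=4, y=11)
  Distance 3: (x=6, y=8), (x=5, y=9), (x=4, y=10), (x=3, y=11)
  Distance 4: (x=6, y=7), (x=5, y=8), (x=7, y=8), (x=4, y=9), (x=3, y=10), (x=2, y=11)
  Distance 5: (x=6, y=6), (x=5, y=7), (x=7, y=7), (x=4, y=8), (x=3, y=9), (x=2, y=10), (x=1, y=11)
  Distance 6: (x=6, y=5), (x=5, y=6), (x=7, y=6), (x=0, y=11)
  Distance 7: (x=5, y=5), (x=7, y=5), (x=4, y=6), (x=0, y=10)
  Distance 8: (x=5, y=4), (x=7, y=4), (x=4, y=5), (x=3, y=6), (x=0, y=9)  <- goal reached here
One shortest path (8 moves): (x=6, y=11) -> (x=5, y=11) -> (x=5, y=10) -> (x=5, y=9) -> (x=5, y=8) -> (x=5, y=7) -> (x=5, y=6) -> (x=4, y=6) -> (x=3, y=6)

Answer: Shortest path length: 8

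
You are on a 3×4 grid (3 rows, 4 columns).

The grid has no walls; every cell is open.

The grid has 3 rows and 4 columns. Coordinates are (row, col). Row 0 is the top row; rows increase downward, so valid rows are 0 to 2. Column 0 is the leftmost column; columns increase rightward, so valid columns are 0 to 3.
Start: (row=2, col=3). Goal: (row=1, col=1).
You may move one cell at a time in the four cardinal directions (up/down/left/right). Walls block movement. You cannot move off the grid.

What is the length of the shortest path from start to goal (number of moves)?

BFS from (row=2, col=3) until reaching (row=1, col=1):
  Distance 0: (row=2, col=3)
  Distance 1: (row=1, col=3), (row=2, col=2)
  Distance 2: (row=0, col=3), (row=1, col=2), (row=2, col=1)
  Distance 3: (row=0, col=2), (row=1, col=1), (row=2, col=0)  <- goal reached here
One shortest path (3 moves): (row=2, col=3) -> (row=2, col=2) -> (row=2, col=1) -> (row=1, col=1)

Answer: Shortest path length: 3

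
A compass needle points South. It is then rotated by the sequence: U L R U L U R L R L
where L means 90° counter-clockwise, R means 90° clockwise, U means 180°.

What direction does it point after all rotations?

Start: South
  U (U-turn (180°)) -> North
  L (left (90° counter-clockwise)) -> West
  R (right (90° clockwise)) -> North
  U (U-turn (180°)) -> South
  L (left (90° counter-clockwise)) -> East
  U (U-turn (180°)) -> West
  R (right (90° clockwise)) -> North
  L (left (90° counter-clockwise)) -> West
  R (right (90° clockwise)) -> North
  L (left (90° counter-clockwise)) -> West
Final: West

Answer: Final heading: West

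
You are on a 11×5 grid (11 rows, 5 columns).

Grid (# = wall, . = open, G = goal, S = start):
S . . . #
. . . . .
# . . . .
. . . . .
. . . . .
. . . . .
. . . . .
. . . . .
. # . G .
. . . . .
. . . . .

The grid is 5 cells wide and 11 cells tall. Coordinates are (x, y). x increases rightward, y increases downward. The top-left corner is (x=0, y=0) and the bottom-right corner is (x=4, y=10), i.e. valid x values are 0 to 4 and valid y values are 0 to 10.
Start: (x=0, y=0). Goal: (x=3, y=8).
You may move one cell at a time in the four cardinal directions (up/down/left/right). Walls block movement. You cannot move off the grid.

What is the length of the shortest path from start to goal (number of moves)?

BFS from (x=0, y=0) until reaching (x=3, y=8):
  Distance 0: (x=0, y=0)
  Distance 1: (x=1, y=0), (x=0, y=1)
  Distance 2: (x=2, y=0), (x=1, y=1)
  Distance 3: (x=3, y=0), (x=2, y=1), (x=1, y=2)
  Distance 4: (x=3, y=1), (x=2, y=2), (x=1, y=3)
  Distance 5: (x=4, y=1), (x=3, y=2), (x=0, y=3), (x=2, y=3), (x=1, y=4)
  Distance 6: (x=4, y=2), (x=3, y=3), (x=0, y=4), (x=2, y=4), (x=1, y=5)
  Distance 7: (x=4, y=3), (x=3, y=4), (x=0, y=5), (x=2, y=5), (x=1, y=6)
  Distance 8: (x=4, y=4), (x=3, y=5), (x=0, y=6), (x=2, y=6), (x=1, y=7)
  Distance 9: (x=4, y=5), (x=3, y=6), (x=0, y=7), (x=2, y=7)
  Distance 10: (x=4, y=6), (x=3, y=7), (x=0, y=8), (x=2, y=8)
  Distance 11: (x=4, y=7), (x=3, y=8), (x=0, y=9), (x=2, y=9)  <- goal reached here
One shortest path (11 moves): (x=0, y=0) -> (x=1, y=0) -> (x=2, y=0) -> (x=3, y=0) -> (x=3, y=1) -> (x=3, y=2) -> (x=3, y=3) -> (x=3, y=4) -> (x=3, y=5) -> (x=3, y=6) -> (x=3, y=7) -> (x=3, y=8)

Answer: Shortest path length: 11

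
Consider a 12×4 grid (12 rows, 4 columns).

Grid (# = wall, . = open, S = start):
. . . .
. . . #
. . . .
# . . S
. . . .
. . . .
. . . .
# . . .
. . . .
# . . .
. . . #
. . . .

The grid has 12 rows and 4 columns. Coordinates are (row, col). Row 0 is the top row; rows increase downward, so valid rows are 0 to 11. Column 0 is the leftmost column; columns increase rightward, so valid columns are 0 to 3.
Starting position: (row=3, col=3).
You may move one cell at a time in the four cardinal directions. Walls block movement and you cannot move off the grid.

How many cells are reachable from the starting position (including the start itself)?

Answer: Reachable cells: 43

Derivation:
BFS flood-fill from (row=3, col=3):
  Distance 0: (row=3, col=3)
  Distance 1: (row=2, col=3), (row=3, col=2), (row=4, col=3)
  Distance 2: (row=2, col=2), (row=3, col=1), (row=4, col=2), (row=5, col=3)
  Distance 3: (row=1, col=2), (row=2, col=1), (row=4, col=1), (row=5, col=2), (row=6, col=3)
  Distance 4: (row=0, col=2), (row=1, col=1), (row=2, col=0), (row=4, col=0), (row=5, col=1), (row=6, col=2), (row=7, col=3)
  Distance 5: (row=0, col=1), (row=0, col=3), (row=1, col=0), (row=5, col=0), (row=6, col=1), (row=7, col=2), (row=8, col=3)
  Distance 6: (row=0, col=0), (row=6, col=0), (row=7, col=1), (row=8, col=2), (row=9, col=3)
  Distance 7: (row=8, col=1), (row=9, col=2)
  Distance 8: (row=8, col=0), (row=9, col=1), (row=10, col=2)
  Distance 9: (row=10, col=1), (row=11, col=2)
  Distance 10: (row=10, col=0), (row=11, col=1), (row=11, col=3)
  Distance 11: (row=11, col=0)
Total reachable: 43 (grid has 43 open cells total)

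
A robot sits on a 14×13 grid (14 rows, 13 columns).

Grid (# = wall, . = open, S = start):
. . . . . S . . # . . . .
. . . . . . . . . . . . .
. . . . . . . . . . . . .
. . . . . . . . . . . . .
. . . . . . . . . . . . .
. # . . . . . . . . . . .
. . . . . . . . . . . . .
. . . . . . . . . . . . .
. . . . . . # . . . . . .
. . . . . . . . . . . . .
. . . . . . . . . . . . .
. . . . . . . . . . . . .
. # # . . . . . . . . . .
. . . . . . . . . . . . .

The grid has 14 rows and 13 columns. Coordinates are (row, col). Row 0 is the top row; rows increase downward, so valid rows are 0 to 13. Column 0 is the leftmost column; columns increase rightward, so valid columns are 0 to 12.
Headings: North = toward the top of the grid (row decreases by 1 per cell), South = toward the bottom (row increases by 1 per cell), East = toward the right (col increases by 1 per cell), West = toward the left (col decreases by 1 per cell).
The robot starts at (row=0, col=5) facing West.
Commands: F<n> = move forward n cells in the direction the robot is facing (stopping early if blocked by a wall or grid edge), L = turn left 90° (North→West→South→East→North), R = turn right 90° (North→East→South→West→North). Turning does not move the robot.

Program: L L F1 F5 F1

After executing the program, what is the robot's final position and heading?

Answer: Final position: (row=0, col=7), facing East

Derivation:
Start: (row=0, col=5), facing West
  L: turn left, now facing South
  L: turn left, now facing East
  F1: move forward 1, now at (row=0, col=6)
  F5: move forward 1/5 (blocked), now at (row=0, col=7)
  F1: move forward 0/1 (blocked), now at (row=0, col=7)
Final: (row=0, col=7), facing East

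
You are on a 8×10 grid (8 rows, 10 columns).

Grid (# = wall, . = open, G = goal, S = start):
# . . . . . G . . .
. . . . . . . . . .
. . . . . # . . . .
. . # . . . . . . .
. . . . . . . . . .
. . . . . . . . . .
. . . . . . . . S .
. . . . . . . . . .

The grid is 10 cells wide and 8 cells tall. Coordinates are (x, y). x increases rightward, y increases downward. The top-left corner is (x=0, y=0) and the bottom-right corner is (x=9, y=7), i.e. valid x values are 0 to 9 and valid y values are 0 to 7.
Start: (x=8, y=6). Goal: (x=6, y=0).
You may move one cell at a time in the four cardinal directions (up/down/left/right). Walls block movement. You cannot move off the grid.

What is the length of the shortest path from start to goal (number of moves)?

Answer: Shortest path length: 8

Derivation:
BFS from (x=8, y=6) until reaching (x=6, y=0):
  Distance 0: (x=8, y=6)
  Distance 1: (x=8, y=5), (x=7, y=6), (x=9, y=6), (x=8, y=7)
  Distance 2: (x=8, y=4), (x=7, y=5), (x=9, y=5), (x=6, y=6), (x=7, y=7), (x=9, y=7)
  Distance 3: (x=8, y=3), (x=7, y=4), (x=9, y=4), (x=6, y=5), (x=5, y=6), (x=6, y=7)
  Distance 4: (x=8, y=2), (x=7, y=3), (x=9, y=3), (x=6, y=4), (x=5, y=5), (x=4, y=6), (x=5, y=7)
  Distance 5: (x=8, y=1), (x=7, y=2), (x=9, y=2), (x=6, y=3), (x=5, y=4), (x=4, y=5), (x=3, y=6), (x=4, y=7)
  Distance 6: (x=8, y=0), (x=7, y=1), (x=9, y=1), (x=6, y=2), (x=5, y=3), (x=4, y=4), (x=3, y=5), (x=2, y=6), (x=3, y=7)
  Distance 7: (x=7, y=0), (x=9, y=0), (x=6, y=1), (x=4, y=3), (x=3, y=4), (x=2, y=5), (x=1, y=6), (x=2, y=7)
  Distance 8: (x=6, y=0), (x=5, y=1), (x=4, y=2), (x=3, y=3), (x=2, y=4), (x=1, y=5), (x=0, y=6), (x=1, y=7)  <- goal reached here
One shortest path (8 moves): (x=8, y=6) -> (x=7, y=6) -> (x=6, y=6) -> (x=6, y=5) -> (x=6, y=4) -> (x=6, y=3) -> (x=6, y=2) -> (x=6, y=1) -> (x=6, y=0)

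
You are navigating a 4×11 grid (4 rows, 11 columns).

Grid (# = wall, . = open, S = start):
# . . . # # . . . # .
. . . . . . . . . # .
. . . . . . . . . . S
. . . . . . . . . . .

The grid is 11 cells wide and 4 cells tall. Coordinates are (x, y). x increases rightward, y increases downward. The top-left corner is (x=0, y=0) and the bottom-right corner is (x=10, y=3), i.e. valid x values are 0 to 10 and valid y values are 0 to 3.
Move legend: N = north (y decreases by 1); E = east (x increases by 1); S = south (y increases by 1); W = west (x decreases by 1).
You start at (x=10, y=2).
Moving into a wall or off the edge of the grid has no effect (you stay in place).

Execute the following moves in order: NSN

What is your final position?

Start: (x=10, y=2)
  N (north): (x=10, y=2) -> (x=10, y=1)
  S (south): (x=10, y=1) -> (x=10, y=2)
  N (north): (x=10, y=2) -> (x=10, y=1)
Final: (x=10, y=1)

Answer: Final position: (x=10, y=1)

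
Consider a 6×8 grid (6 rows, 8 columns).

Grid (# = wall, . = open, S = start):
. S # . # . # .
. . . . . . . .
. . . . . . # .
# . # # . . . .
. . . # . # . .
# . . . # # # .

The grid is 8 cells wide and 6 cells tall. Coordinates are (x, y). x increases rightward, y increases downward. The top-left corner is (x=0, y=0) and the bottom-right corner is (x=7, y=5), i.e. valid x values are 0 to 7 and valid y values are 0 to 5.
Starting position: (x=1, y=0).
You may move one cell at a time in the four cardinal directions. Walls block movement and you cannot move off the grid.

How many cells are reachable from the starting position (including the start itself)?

BFS flood-fill from (x=1, y=0):
  Distance 0: (x=1, y=0)
  Distance 1: (x=0, y=0), (x=1, y=1)
  Distance 2: (x=0, y=1), (x=2, y=1), (x=1, y=2)
  Distance 3: (x=3, y=1), (x=0, y=2), (x=2, y=2), (x=1, y=3)
  Distance 4: (x=3, y=0), (x=4, y=1), (x=3, y=2), (x=1, y=4)
  Distance 5: (x=5, y=1), (x=4, y=2), (x=0, y=4), (x=2, y=4), (x=1, y=5)
  Distance 6: (x=5, y=0), (x=6, y=1), (x=5, y=2), (x=4, y=3), (x=2, y=5)
  Distance 7: (x=7, y=1), (x=5, y=3), (x=4, y=4), (x=3, y=5)
  Distance 8: (x=7, y=0), (x=7, y=2), (x=6, y=3)
  Distance 9: (x=7, y=3), (x=6, y=4)
  Distance 10: (x=7, y=4)
  Distance 11: (x=7, y=5)
Total reachable: 35 (grid has 35 open cells total)

Answer: Reachable cells: 35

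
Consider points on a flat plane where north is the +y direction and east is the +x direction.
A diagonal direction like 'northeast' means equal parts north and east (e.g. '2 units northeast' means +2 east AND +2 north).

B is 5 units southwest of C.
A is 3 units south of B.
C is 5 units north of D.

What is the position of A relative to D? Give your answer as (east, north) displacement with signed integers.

Answer: A is at (east=-5, north=-3) relative to D.

Derivation:
Place D at the origin (east=0, north=0).
  C is 5 units north of D: delta (east=+0, north=+5); C at (east=0, north=5).
  B is 5 units southwest of C: delta (east=-5, north=-5); B at (east=-5, north=0).
  A is 3 units south of B: delta (east=+0, north=-3); A at (east=-5, north=-3).
Therefore A relative to D: (east=-5, north=-3).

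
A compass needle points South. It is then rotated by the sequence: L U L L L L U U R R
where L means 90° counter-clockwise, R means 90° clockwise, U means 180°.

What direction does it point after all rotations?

Start: South
  L (left (90° counter-clockwise)) -> East
  U (U-turn (180°)) -> West
  L (left (90° counter-clockwise)) -> South
  L (left (90° counter-clockwise)) -> East
  L (left (90° counter-clockwise)) -> North
  L (left (90° counter-clockwise)) -> West
  U (U-turn (180°)) -> East
  U (U-turn (180°)) -> West
  R (right (90° clockwise)) -> North
  R (right (90° clockwise)) -> East
Final: East

Answer: Final heading: East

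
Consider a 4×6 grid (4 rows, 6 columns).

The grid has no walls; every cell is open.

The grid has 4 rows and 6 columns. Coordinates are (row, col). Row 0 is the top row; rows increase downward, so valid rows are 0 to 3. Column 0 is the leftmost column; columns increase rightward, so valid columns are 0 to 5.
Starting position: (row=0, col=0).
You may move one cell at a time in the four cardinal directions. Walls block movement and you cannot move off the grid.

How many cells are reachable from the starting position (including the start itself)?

Answer: Reachable cells: 24

Derivation:
BFS flood-fill from (row=0, col=0):
  Distance 0: (row=0, col=0)
  Distance 1: (row=0, col=1), (row=1, col=0)
  Distance 2: (row=0, col=2), (row=1, col=1), (row=2, col=0)
  Distance 3: (row=0, col=3), (row=1, col=2), (row=2, col=1), (row=3, col=0)
  Distance 4: (row=0, col=4), (row=1, col=3), (row=2, col=2), (row=3, col=1)
  Distance 5: (row=0, col=5), (row=1, col=4), (row=2, col=3), (row=3, col=2)
  Distance 6: (row=1, col=5), (row=2, col=4), (row=3, col=3)
  Distance 7: (row=2, col=5), (row=3, col=4)
  Distance 8: (row=3, col=5)
Total reachable: 24 (grid has 24 open cells total)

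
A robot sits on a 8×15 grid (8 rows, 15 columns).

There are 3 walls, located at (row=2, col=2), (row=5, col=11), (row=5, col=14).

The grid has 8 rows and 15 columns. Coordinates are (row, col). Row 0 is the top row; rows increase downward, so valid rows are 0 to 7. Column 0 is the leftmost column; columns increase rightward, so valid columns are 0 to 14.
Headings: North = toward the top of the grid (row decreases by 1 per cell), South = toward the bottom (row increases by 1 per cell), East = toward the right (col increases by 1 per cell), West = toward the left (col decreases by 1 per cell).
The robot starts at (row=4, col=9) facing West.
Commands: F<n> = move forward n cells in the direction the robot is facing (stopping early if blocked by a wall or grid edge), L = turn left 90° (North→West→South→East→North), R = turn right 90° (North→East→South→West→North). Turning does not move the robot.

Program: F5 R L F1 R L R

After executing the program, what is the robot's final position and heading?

Start: (row=4, col=9), facing West
  F5: move forward 5, now at (row=4, col=4)
  R: turn right, now facing North
  L: turn left, now facing West
  F1: move forward 1, now at (row=4, col=3)
  R: turn right, now facing North
  L: turn left, now facing West
  R: turn right, now facing North
Final: (row=4, col=3), facing North

Answer: Final position: (row=4, col=3), facing North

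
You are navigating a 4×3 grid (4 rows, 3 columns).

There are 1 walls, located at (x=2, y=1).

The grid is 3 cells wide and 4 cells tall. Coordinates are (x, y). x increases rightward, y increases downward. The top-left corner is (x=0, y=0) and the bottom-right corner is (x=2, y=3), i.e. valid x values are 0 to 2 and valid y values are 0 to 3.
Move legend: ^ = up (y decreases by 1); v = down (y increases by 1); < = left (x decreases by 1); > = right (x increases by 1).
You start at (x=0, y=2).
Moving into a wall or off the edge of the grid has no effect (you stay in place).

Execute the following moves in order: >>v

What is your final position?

Answer: Final position: (x=2, y=3)

Derivation:
Start: (x=0, y=2)
  > (right): (x=0, y=2) -> (x=1, y=2)
  > (right): (x=1, y=2) -> (x=2, y=2)
  v (down): (x=2, y=2) -> (x=2, y=3)
Final: (x=2, y=3)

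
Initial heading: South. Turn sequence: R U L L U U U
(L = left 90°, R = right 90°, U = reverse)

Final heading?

Start: South
  R (right (90° clockwise)) -> West
  U (U-turn (180°)) -> East
  L (left (90° counter-clockwise)) -> North
  L (left (90° counter-clockwise)) -> West
  U (U-turn (180°)) -> East
  U (U-turn (180°)) -> West
  U (U-turn (180°)) -> East
Final: East

Answer: Final heading: East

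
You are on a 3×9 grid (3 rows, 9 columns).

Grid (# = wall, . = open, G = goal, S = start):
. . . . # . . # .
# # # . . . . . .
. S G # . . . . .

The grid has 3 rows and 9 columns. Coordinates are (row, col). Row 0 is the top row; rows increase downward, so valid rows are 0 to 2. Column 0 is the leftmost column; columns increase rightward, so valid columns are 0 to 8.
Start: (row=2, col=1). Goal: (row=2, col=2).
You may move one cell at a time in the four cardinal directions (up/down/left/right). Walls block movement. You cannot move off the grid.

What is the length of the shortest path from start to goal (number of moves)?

Answer: Shortest path length: 1

Derivation:
BFS from (row=2, col=1) until reaching (row=2, col=2):
  Distance 0: (row=2, col=1)
  Distance 1: (row=2, col=0), (row=2, col=2)  <- goal reached here
One shortest path (1 moves): (row=2, col=1) -> (row=2, col=2)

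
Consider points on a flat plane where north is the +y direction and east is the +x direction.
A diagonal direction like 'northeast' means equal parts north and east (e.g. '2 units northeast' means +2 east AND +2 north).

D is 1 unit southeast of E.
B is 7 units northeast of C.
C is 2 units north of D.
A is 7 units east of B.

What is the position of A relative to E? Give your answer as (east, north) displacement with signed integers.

Place E at the origin (east=0, north=0).
  D is 1 unit southeast of E: delta (east=+1, north=-1); D at (east=1, north=-1).
  C is 2 units north of D: delta (east=+0, north=+2); C at (east=1, north=1).
  B is 7 units northeast of C: delta (east=+7, north=+7); B at (east=8, north=8).
  A is 7 units east of B: delta (east=+7, north=+0); A at (east=15, north=8).
Therefore A relative to E: (east=15, north=8).

Answer: A is at (east=15, north=8) relative to E.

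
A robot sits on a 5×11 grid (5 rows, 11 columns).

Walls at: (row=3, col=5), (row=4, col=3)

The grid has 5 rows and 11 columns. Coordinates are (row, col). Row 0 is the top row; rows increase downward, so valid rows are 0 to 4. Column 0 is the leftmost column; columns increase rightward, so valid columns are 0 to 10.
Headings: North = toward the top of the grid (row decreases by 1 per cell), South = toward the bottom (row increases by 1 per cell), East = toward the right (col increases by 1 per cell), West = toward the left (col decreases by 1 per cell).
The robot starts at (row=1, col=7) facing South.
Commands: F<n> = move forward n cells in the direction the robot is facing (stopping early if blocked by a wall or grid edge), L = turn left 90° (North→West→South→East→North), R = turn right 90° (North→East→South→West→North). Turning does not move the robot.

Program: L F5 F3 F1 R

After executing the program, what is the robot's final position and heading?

Start: (row=1, col=7), facing South
  L: turn left, now facing East
  F5: move forward 3/5 (blocked), now at (row=1, col=10)
  F3: move forward 0/3 (blocked), now at (row=1, col=10)
  F1: move forward 0/1 (blocked), now at (row=1, col=10)
  R: turn right, now facing South
Final: (row=1, col=10), facing South

Answer: Final position: (row=1, col=10), facing South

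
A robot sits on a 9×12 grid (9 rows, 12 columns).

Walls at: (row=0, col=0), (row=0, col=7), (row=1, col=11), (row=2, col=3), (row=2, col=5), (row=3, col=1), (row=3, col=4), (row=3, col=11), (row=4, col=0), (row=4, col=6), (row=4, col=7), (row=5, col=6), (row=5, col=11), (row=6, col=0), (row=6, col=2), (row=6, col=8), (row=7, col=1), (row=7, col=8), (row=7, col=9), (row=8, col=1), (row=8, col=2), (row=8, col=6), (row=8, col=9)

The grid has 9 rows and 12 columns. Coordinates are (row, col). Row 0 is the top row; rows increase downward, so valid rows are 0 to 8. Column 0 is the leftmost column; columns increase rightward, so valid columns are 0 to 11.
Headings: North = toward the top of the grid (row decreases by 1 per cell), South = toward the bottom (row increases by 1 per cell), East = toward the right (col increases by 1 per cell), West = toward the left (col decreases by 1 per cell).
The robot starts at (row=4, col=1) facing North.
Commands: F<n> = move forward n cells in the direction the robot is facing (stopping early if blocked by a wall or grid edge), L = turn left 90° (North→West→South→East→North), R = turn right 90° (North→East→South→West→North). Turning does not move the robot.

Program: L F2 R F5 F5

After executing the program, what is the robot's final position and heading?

Answer: Final position: (row=4, col=1), facing North

Derivation:
Start: (row=4, col=1), facing North
  L: turn left, now facing West
  F2: move forward 0/2 (blocked), now at (row=4, col=1)
  R: turn right, now facing North
  F5: move forward 0/5 (blocked), now at (row=4, col=1)
  F5: move forward 0/5 (blocked), now at (row=4, col=1)
Final: (row=4, col=1), facing North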